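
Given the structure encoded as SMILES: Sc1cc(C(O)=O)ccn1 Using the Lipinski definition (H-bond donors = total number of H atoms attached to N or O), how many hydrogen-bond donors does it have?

1

Donors: find every N or O and count the H atoms it carries.
  atom 6 (O): bond orders sum to 1 → 1 H
  atom 7 (O): bond orders sum to 2 → 0 H
  atom 10 (N): bond orders sum to 3 → 0 H
Lipinski HBD = 1.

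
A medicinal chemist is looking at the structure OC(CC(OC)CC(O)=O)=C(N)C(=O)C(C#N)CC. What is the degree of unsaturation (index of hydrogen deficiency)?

Degree of unsaturation = (number of rings) + (number of π bonds).
Ring closures in the SMILES: 0.
π bonds: 3 double bonds (each 1 DoU), 1 triple bond (each 2 DoU) → 5 DoU from unsaturation.
Total DoU = 0 + 5 = 5.

5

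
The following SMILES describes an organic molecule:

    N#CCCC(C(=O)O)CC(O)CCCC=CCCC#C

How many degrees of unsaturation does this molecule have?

6

Molecular formula: C16H23NO3.
DoU = (2C + 2 + N − H − X) / 2, where X is the halogen count and O/S are ignored.
    = (2·16 + 2 + 1 − 23 − 0) / 2 = 12 / 2 = 6.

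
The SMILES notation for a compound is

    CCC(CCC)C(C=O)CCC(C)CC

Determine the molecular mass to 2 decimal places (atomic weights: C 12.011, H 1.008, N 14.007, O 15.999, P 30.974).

First, the molecular formula is C14H28O (counting implicit H from valence).
  C: 14 × 12.011 = 168.154
  H: 28 × 1.008 = 28.224
  O: 1 × 15.999 = 15.999
Sum: 14×12.011 + 28×1.008 + 1×15.999 = 212.377 → 212.38 g/mol.

212.38 g/mol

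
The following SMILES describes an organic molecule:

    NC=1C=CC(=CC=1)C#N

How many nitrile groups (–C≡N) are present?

1

The nitrile motif appears at heavy-atom position 8 in the SMILES.
Other groups present: 1 primary amine.
Nitrile count: 1.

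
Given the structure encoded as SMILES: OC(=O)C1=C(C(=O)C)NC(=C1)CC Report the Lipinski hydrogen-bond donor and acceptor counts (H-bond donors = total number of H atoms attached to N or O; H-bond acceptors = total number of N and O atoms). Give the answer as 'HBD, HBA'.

2, 4

Donors: find every N or O and count the H atoms it carries.
  atom 1 (O): bond orders sum to 1 → 1 H
  atom 3 (O): bond orders sum to 2 → 0 H
  atom 7 (O): bond orders sum to 2 → 0 H
  atom 9 (N): bond orders sum to 2 → 1 H
Lipinski HBD = 2.
Acceptors: N atoms = 1, O atoms = 3 → HBA = 4.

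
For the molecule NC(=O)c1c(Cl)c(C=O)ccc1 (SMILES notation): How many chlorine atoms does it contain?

Scan the SMILES for Cl atoms (remember two-letter symbols like Cl and Br are single atoms).
Chlorine count: 1.

1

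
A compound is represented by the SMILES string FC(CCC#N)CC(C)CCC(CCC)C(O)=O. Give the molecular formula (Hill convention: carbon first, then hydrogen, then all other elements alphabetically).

Walk through each heavy atom and fill implicit hydrogens from standard valence (C 4, N 3, O 2, S 2, halogen 1):
  atom 1: F (halogen, monovalent) → 0 H
  atom 2: C, bond orders sum to 3 (valence 4) → 1 H
  atom 3: C, bond orders sum to 2 (valence 4) → 2 H
  atom 4: C, bond orders sum to 2 (valence 4) → 2 H
  atom 5: C, bond orders sum to 4 (valence 4) → 0 H
  atom 6: N, bond orders sum to 3 (valence 3) → 0 H
  atom 7: C, bond orders sum to 2 (valence 4) → 2 H
  atom 8: C, bond orders sum to 3 (valence 4) → 1 H
  atom 9: C, bond orders sum to 1 (valence 4) → 3 H
  atom 10: C, bond orders sum to 2 (valence 4) → 2 H
  atom 11: C, bond orders sum to 2 (valence 4) → 2 H
  atom 12: C, bond orders sum to 3 (valence 4) → 1 H
  atom 13: C, bond orders sum to 2 (valence 4) → 2 H
  atom 14: C, bond orders sum to 2 (valence 4) → 2 H
  atom 15: C, bond orders sum to 1 (valence 4) → 3 H
  atom 16: C, bond orders sum to 4 (valence 4) → 0 H
  atom 17: O, bond orders sum to 1 (valence 2) → 1 H
  atom 18: O, bond orders sum to 2 (valence 2) → 0 H
Totals → C:14, H:24, F:1, N:1, O:2.

C14H24FNO2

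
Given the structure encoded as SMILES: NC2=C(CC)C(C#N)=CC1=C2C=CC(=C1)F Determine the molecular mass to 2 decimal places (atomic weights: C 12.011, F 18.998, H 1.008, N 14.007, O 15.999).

214.24 g/mol

First, the molecular formula is C13H11FN2 (counting implicit H from valence).
  C: 13 × 12.011 = 156.143
  F: 1 × 18.998 = 18.998
  H: 11 × 1.008 = 11.088
  N: 2 × 14.007 = 28.014
Sum: 13×12.011 + 1×18.998 + 11×1.008 + 2×14.007 = 214.243 → 214.24 g/mol.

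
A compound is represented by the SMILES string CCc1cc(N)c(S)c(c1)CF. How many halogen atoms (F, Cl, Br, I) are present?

Halogen atoms appear at heavy-atom position 12 (1×F).
Other groups present: 1 primary amine, 1 thiol.
Halogen count: 1.

1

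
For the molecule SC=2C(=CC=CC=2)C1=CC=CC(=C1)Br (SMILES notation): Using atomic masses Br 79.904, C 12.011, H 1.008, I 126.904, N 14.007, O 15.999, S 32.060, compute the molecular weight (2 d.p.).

265.17 g/mol

First, the molecular formula is C12H9BrS (counting implicit H from valence).
  Br: 1 × 79.904 = 79.904
  C: 12 × 12.011 = 144.132
  H: 9 × 1.008 = 9.072
  S: 1 × 32.060 = 32.060
Sum: 1×79.904 + 12×12.011 + 9×1.008 + 1×32.060 = 265.168 → 265.17 g/mol.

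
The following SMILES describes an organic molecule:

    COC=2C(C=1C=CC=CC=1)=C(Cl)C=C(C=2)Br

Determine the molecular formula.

Walk through each heavy atom and fill implicit hydrogens from standard valence (C 4, N 3, O 2, S 2, halogen 1):
  atom 1: C, bond orders sum to 1 (valence 4) → 3 H
  atom 2: O, bond orders sum to 2 (valence 2) → 0 H
  atom 3: C, bond orders sum to 4 (valence 4) → 0 H
  atom 4: C, bond orders sum to 4 (valence 4) → 0 H
  atom 5: C, bond orders sum to 4 (valence 4) → 0 H
  atom 6: C, bond orders sum to 3 (valence 4) → 1 H
  atom 7: C, bond orders sum to 3 (valence 4) → 1 H
  atom 8: C, bond orders sum to 3 (valence 4) → 1 H
  atom 9: C, bond orders sum to 3 (valence 4) → 1 H
  atom 10: C, bond orders sum to 3 (valence 4) → 1 H
  atom 11: C, bond orders sum to 4 (valence 4) → 0 H
  atom 12: Cl (halogen, monovalent) → 0 H
  atom 13: C, bond orders sum to 3 (valence 4) → 1 H
  atom 14: C, bond orders sum to 4 (valence 4) → 0 H
  atom 15: C, bond orders sum to 3 (valence 4) → 1 H
  atom 16: Br (halogen, monovalent) → 0 H
Totals → C:13, H:10, Br:1, Cl:1, O:1.

C13H10BrClO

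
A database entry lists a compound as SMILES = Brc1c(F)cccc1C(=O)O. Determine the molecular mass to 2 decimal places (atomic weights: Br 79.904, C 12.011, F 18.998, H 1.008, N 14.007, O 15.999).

First, the molecular formula is C7H4BrFO2 (counting implicit H from valence).
  Br: 1 × 79.904 = 79.904
  C: 7 × 12.011 = 84.077
  F: 1 × 18.998 = 18.998
  H: 4 × 1.008 = 4.032
  O: 2 × 15.999 = 31.998
Sum: 1×79.904 + 7×12.011 + 1×18.998 + 4×1.008 + 2×15.999 = 219.009 → 219.01 g/mol.

219.01 g/mol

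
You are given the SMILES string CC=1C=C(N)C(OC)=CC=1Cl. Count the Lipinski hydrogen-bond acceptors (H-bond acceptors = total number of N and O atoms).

2

N atoms: 1; O atoms: 1.
Lipinski HBA = 1 + 1 = 2.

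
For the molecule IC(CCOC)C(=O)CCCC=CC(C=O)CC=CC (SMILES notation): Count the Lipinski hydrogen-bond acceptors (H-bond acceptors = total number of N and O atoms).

3

N atoms: 0; O atoms: 3.
Lipinski HBA = 0 + 3 = 3.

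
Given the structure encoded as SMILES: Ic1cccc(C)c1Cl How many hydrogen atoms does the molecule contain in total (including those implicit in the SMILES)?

Walk through each heavy atom and fill implicit hydrogens from standard valence (C 4, N 3, O 2, S 2, halogen 1); for lowercase aromatic atoms, an aromatic c carries 1 H when it has two neighbours and 0 H with three, and aromatic n carries 0 H:
  atom 1: I (halogen, monovalent) → 0 H
  atom 2: aromatic c, 3 neighbours → 0 H
  atom 3: aromatic c, 2 neighbours → 1 H
  atom 4: aromatic c, 2 neighbours → 1 H
  atom 5: aromatic c, 2 neighbours → 1 H
  atom 6: aromatic c, 3 neighbours → 0 H
  atom 7: C, bond orders sum to 1 (valence 4) → 3 H
  atom 8: aromatic c, 3 neighbours → 0 H
  atom 9: Cl (halogen, monovalent) → 0 H
Total hydrogens: 6.

6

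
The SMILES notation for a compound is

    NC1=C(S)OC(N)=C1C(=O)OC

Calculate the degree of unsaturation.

4

Degree of unsaturation = (number of rings) + (number of π bonds).
Ring closures in the SMILES: 1.
π bonds: 3 double bonds (each 1 DoU) → 3 DoU from unsaturation.
Total DoU = 1 + 3 = 4.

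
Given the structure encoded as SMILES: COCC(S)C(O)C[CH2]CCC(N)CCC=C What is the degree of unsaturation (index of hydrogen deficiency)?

1

Molecular formula: C13H27NO2S.
DoU = (2C + 2 + N − H − X) / 2, where X is the halogen count and O/S are ignored.
    = (2·13 + 2 + 1 − 27 − 0) / 2 = 2 / 2 = 1.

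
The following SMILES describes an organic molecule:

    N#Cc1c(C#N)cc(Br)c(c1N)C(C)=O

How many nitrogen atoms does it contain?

Scan the SMILES for N atoms (remember two-letter symbols like Cl and Br are single atoms).
Nitrogen count: 3.

3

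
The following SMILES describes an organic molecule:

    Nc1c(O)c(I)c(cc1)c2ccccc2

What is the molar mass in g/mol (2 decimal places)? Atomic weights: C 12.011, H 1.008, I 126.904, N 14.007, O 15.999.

First, the molecular formula is C12H10INO (counting implicit H from valence).
  C: 12 × 12.011 = 144.132
  H: 10 × 1.008 = 10.080
  I: 1 × 126.904 = 126.904
  N: 1 × 14.007 = 14.007
  O: 1 × 15.999 = 15.999
Sum: 12×12.011 + 10×1.008 + 1×126.904 + 1×14.007 + 1×15.999 = 311.122 → 311.12 g/mol.

311.12 g/mol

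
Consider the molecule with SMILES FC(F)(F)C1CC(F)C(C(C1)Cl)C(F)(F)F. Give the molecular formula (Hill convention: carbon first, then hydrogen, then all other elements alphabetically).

C8H8ClF7

Walk through each heavy atom and fill implicit hydrogens from standard valence (C 4, N 3, O 2, S 2, halogen 1):
  atom 1: F (halogen, monovalent) → 0 H
  atom 2: C, bond orders sum to 4 (valence 4) → 0 H
  atom 3: F (halogen, monovalent) → 0 H
  atom 4: F (halogen, monovalent) → 0 H
  atom 5: C, bond orders sum to 3 (valence 4) → 1 H
  atom 6: C, bond orders sum to 2 (valence 4) → 2 H
  atom 7: C, bond orders sum to 3 (valence 4) → 1 H
  atom 8: F (halogen, monovalent) → 0 H
  atom 9: C, bond orders sum to 3 (valence 4) → 1 H
  atom 10: C, bond orders sum to 3 (valence 4) → 1 H
  atom 11: C, bond orders sum to 2 (valence 4) → 2 H
  atom 12: Cl (halogen, monovalent) → 0 H
  atom 13: C, bond orders sum to 4 (valence 4) → 0 H
  atom 14: F (halogen, monovalent) → 0 H
  atom 15: F (halogen, monovalent) → 0 H
  atom 16: F (halogen, monovalent) → 0 H
Totals → C:8, H:8, Cl:1, F:7.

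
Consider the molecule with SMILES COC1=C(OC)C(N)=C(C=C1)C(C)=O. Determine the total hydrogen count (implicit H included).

13

Walk through each heavy atom and fill implicit hydrogens from standard valence (C 4, N 3, O 2, S 2, halogen 1):
  atom 1: C, bond orders sum to 1 (valence 4) → 3 H
  atom 2: O, bond orders sum to 2 (valence 2) → 0 H
  atom 3: C, bond orders sum to 4 (valence 4) → 0 H
  atom 4: C, bond orders sum to 4 (valence 4) → 0 H
  atom 5: O, bond orders sum to 2 (valence 2) → 0 H
  atom 6: C, bond orders sum to 1 (valence 4) → 3 H
  atom 7: C, bond orders sum to 4 (valence 4) → 0 H
  atom 8: N, bond orders sum to 1 (valence 3) → 2 H
  atom 9: C, bond orders sum to 4 (valence 4) → 0 H
  atom 10: C, bond orders sum to 3 (valence 4) → 1 H
  atom 11: C, bond orders sum to 3 (valence 4) → 1 H
  atom 12: C, bond orders sum to 4 (valence 4) → 0 H
  atom 13: C, bond orders sum to 1 (valence 4) → 3 H
  atom 14: O, bond orders sum to 2 (valence 2) → 0 H
Total hydrogens: 13.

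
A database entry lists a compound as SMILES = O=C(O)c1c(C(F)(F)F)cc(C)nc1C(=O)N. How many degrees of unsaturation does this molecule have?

6

Molecular formula: C9H7F3N2O3.
DoU = (2C + 2 + N − H − X) / 2, where X is the halogen count and O/S are ignored.
    = (2·9 + 2 + 2 − 7 − 3) / 2 = 12 / 2 = 6.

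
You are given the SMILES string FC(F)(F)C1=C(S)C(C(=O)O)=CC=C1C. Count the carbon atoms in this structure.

9

Count every carbon token in the SMILES (each C, including those in ring-closure positions and inside branches).
Carbon count: 9.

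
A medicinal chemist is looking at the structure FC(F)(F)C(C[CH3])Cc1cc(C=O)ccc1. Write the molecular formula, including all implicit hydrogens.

C12H13F3O

Walk through each heavy atom and fill implicit hydrogens from standard valence (C 4, N 3, O 2, S 2, halogen 1); for lowercase aromatic atoms, an aromatic c carries 1 H when it has two neighbours and 0 H with three, and aromatic n carries 0 H:
  atom 1: F (halogen, monovalent) → 0 H
  atom 2: C, bond orders sum to 4 (valence 4) → 0 H
  atom 3: F (halogen, monovalent) → 0 H
  atom 4: F (halogen, monovalent) → 0 H
  atom 5: C, bond orders sum to 3 (valence 4) → 1 H
  atom 6: C, bond orders sum to 2 (valence 4) → 2 H
  atom 7: C with explicit H count 3
  atom 8: C, bond orders sum to 2 (valence 4) → 2 H
  atom 9: aromatic c, 3 neighbours → 0 H
  atom 10: aromatic c, 2 neighbours → 1 H
  atom 11: aromatic c, 3 neighbours → 0 H
  atom 12: C, bond orders sum to 3 (valence 4) → 1 H
  atom 13: O, bond orders sum to 2 (valence 2) → 0 H
  atom 14: aromatic c, 2 neighbours → 1 H
  atom 15: aromatic c, 2 neighbours → 1 H
  atom 16: aromatic c, 2 neighbours → 1 H
Totals → C:12, H:13, F:3, O:1.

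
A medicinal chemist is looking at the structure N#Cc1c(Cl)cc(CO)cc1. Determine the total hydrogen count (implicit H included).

6

Walk through each heavy atom and fill implicit hydrogens from standard valence (C 4, N 3, O 2, S 2, halogen 1); for lowercase aromatic atoms, an aromatic c carries 1 H when it has two neighbours and 0 H with three, and aromatic n carries 0 H:
  atom 1: N, bond orders sum to 3 (valence 3) → 0 H
  atom 2: C, bond orders sum to 4 (valence 4) → 0 H
  atom 3: aromatic c, 3 neighbours → 0 H
  atom 4: aromatic c, 3 neighbours → 0 H
  atom 5: Cl (halogen, monovalent) → 0 H
  atom 6: aromatic c, 2 neighbours → 1 H
  atom 7: aromatic c, 3 neighbours → 0 H
  atom 8: C, bond orders sum to 2 (valence 4) → 2 H
  atom 9: O, bond orders sum to 1 (valence 2) → 1 H
  atom 10: aromatic c, 2 neighbours → 1 H
  atom 11: aromatic c, 2 neighbours → 1 H
Total hydrogens: 6.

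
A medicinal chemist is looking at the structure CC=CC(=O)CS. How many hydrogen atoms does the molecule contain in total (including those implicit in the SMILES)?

8

Walk through each heavy atom and fill implicit hydrogens from standard valence (C 4, N 3, O 2, S 2, halogen 1):
  atom 1: C, bond orders sum to 1 (valence 4) → 3 H
  atom 2: C, bond orders sum to 3 (valence 4) → 1 H
  atom 3: C, bond orders sum to 3 (valence 4) → 1 H
  atom 4: C, bond orders sum to 4 (valence 4) → 0 H
  atom 5: O, bond orders sum to 2 (valence 2) → 0 H
  atom 6: C, bond orders sum to 2 (valence 4) → 2 H
  atom 7: S, bond orders sum to 1 (valence 2) → 1 H
Total hydrogens: 8.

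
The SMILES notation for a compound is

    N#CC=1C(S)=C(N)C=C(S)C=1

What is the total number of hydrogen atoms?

Walk through each heavy atom and fill implicit hydrogens from standard valence (C 4, N 3, O 2, S 2, halogen 1):
  atom 1: N, bond orders sum to 3 (valence 3) → 0 H
  atom 2: C, bond orders sum to 4 (valence 4) → 0 H
  atom 3: C, bond orders sum to 4 (valence 4) → 0 H
  atom 4: C, bond orders sum to 4 (valence 4) → 0 H
  atom 5: S, bond orders sum to 1 (valence 2) → 1 H
  atom 6: C, bond orders sum to 4 (valence 4) → 0 H
  atom 7: N, bond orders sum to 1 (valence 3) → 2 H
  atom 8: C, bond orders sum to 3 (valence 4) → 1 H
  atom 9: C, bond orders sum to 4 (valence 4) → 0 H
  atom 10: S, bond orders sum to 1 (valence 2) → 1 H
  atom 11: C, bond orders sum to 3 (valence 4) → 1 H
Total hydrogens: 6.

6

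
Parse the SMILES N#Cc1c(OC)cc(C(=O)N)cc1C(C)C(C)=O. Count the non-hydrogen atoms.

18

Every atom symbol written in the SMILES (organic subset) is one heavy atom; implicit H are not written.
Heavy atoms by element → C:13, N:2, O:3.
Total: 18.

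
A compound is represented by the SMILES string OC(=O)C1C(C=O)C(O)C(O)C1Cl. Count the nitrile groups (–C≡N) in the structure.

0

Scan the SMILES for the nitrile motif — none present.
Groups that are present: 1 aldehyde, 1 carboxylic acid, 2 hydroxyl.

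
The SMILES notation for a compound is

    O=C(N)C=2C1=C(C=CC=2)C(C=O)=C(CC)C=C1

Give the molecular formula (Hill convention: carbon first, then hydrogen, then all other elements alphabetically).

C14H13NO2

Walk through each heavy atom and fill implicit hydrogens from standard valence (C 4, N 3, O 2, S 2, halogen 1):
  atom 1: O, bond orders sum to 2 (valence 2) → 0 H
  atom 2: C, bond orders sum to 4 (valence 4) → 0 H
  atom 3: N, bond orders sum to 1 (valence 3) → 2 H
  atom 4: C, bond orders sum to 4 (valence 4) → 0 H
  atom 5: C, bond orders sum to 4 (valence 4) → 0 H
  atom 6: C, bond orders sum to 4 (valence 4) → 0 H
  atom 7: C, bond orders sum to 3 (valence 4) → 1 H
  atom 8: C, bond orders sum to 3 (valence 4) → 1 H
  atom 9: C, bond orders sum to 3 (valence 4) → 1 H
  atom 10: C, bond orders sum to 4 (valence 4) → 0 H
  atom 11: C, bond orders sum to 3 (valence 4) → 1 H
  atom 12: O, bond orders sum to 2 (valence 2) → 0 H
  atom 13: C, bond orders sum to 4 (valence 4) → 0 H
  atom 14: C, bond orders sum to 2 (valence 4) → 2 H
  atom 15: C, bond orders sum to 1 (valence 4) → 3 H
  atom 16: C, bond orders sum to 3 (valence 4) → 1 H
  atom 17: C, bond orders sum to 3 (valence 4) → 1 H
Totals → C:14, H:13, N:1, O:2.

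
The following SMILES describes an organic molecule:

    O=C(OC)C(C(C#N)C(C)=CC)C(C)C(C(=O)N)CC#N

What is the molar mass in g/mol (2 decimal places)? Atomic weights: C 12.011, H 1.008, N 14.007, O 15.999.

291.35 g/mol

First, the molecular formula is C15H21N3O3 (counting implicit H from valence).
  C: 15 × 12.011 = 180.165
  H: 21 × 1.008 = 21.168
  N: 3 × 14.007 = 42.021
  O: 3 × 15.999 = 47.997
Sum: 15×12.011 + 21×1.008 + 3×14.007 + 3×15.999 = 291.351 → 291.35 g/mol.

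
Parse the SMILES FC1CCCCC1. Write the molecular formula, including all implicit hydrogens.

C6H11F

Walk through each heavy atom and fill implicit hydrogens from standard valence (C 4, N 3, O 2, S 2, halogen 1):
  atom 1: F (halogen, monovalent) → 0 H
  atom 2: C, bond orders sum to 3 (valence 4) → 1 H
  atom 3: C, bond orders sum to 2 (valence 4) → 2 H
  atom 4: C, bond orders sum to 2 (valence 4) → 2 H
  atom 5: C, bond orders sum to 2 (valence 4) → 2 H
  atom 6: C, bond orders sum to 2 (valence 4) → 2 H
  atom 7: C, bond orders sum to 2 (valence 4) → 2 H
Totals → C:6, H:11, F:1.
In Hill order: C6H11F.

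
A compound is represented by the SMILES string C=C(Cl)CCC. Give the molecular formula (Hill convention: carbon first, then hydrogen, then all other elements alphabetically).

Walk through each heavy atom and fill implicit hydrogens from standard valence (C 4, N 3, O 2, S 2, halogen 1):
  atom 1: C, bond orders sum to 2 (valence 4) → 2 H
  atom 2: C, bond orders sum to 4 (valence 4) → 0 H
  atom 3: Cl (halogen, monovalent) → 0 H
  atom 4: C, bond orders sum to 2 (valence 4) → 2 H
  atom 5: C, bond orders sum to 2 (valence 4) → 2 H
  atom 6: C, bond orders sum to 1 (valence 4) → 3 H
Totals → C:5, H:9, Cl:1.

C5H9Cl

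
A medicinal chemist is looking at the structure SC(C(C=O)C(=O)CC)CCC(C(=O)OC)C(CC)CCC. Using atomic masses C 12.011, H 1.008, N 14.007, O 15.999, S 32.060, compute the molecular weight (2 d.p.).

330.48 g/mol

First, the molecular formula is C17H30O4S (counting implicit H from valence).
  C: 17 × 12.011 = 204.187
  H: 30 × 1.008 = 30.240
  O: 4 × 15.999 = 63.996
  S: 1 × 32.060 = 32.060
Sum: 17×12.011 + 30×1.008 + 4×15.999 + 1×32.060 = 330.483 → 330.48 g/mol.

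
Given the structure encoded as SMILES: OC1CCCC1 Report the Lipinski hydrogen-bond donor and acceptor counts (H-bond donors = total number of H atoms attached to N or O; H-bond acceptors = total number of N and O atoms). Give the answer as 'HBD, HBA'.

1, 1

Donors: find every N or O and count the H atoms it carries.
  atom 1 (O): bond orders sum to 1 → 1 H
Lipinski HBD = 1.
Acceptors: N atoms = 0, O atoms = 1 → HBA = 1.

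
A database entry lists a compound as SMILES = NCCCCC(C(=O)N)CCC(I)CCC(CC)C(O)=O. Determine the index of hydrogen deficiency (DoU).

2

Degree of unsaturation = (number of rings) + (number of π bonds).
Ring closures in the SMILES: 0.
π bonds: 2 double bonds (each 1 DoU) → 2 DoU from unsaturation.
Total DoU = 0 + 2 = 2.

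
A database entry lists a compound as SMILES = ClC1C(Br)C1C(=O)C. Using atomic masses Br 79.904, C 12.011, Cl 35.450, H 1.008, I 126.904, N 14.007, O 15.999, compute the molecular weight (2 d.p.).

First, the molecular formula is C5H6BrClO (counting implicit H from valence).
  Br: 1 × 79.904 = 79.904
  C: 5 × 12.011 = 60.055
  Cl: 1 × 35.450 = 35.450
  H: 6 × 1.008 = 6.048
  O: 1 × 15.999 = 15.999
Sum: 1×79.904 + 5×12.011 + 1×35.450 + 6×1.008 + 1×15.999 = 197.456 → 197.46 g/mol.

197.46 g/mol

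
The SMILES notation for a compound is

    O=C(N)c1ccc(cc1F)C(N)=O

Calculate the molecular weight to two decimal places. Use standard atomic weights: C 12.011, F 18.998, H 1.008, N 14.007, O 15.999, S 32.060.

182.15 g/mol

First, the molecular formula is C8H7FN2O2 (counting implicit H from valence).
  C: 8 × 12.011 = 96.088
  F: 1 × 18.998 = 18.998
  H: 7 × 1.008 = 7.056
  N: 2 × 14.007 = 28.014
  O: 2 × 15.999 = 31.998
Sum: 8×12.011 + 1×18.998 + 7×1.008 + 2×14.007 + 2×15.999 = 182.154 → 182.15 g/mol.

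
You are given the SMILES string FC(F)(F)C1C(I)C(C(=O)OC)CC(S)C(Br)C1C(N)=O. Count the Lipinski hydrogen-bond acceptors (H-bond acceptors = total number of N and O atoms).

N atoms: 1; O atoms: 3.
Lipinski HBA = 1 + 3 = 4.

4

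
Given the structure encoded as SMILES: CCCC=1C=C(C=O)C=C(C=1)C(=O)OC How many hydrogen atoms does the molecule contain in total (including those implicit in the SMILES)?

14

Walk through each heavy atom and fill implicit hydrogens from standard valence (C 4, N 3, O 2, S 2, halogen 1):
  atom 1: C, bond orders sum to 1 (valence 4) → 3 H
  atom 2: C, bond orders sum to 2 (valence 4) → 2 H
  atom 3: C, bond orders sum to 2 (valence 4) → 2 H
  atom 4: C, bond orders sum to 4 (valence 4) → 0 H
  atom 5: C, bond orders sum to 3 (valence 4) → 1 H
  atom 6: C, bond orders sum to 4 (valence 4) → 0 H
  atom 7: C, bond orders sum to 3 (valence 4) → 1 H
  atom 8: O, bond orders sum to 2 (valence 2) → 0 H
  atom 9: C, bond orders sum to 3 (valence 4) → 1 H
  atom 10: C, bond orders sum to 4 (valence 4) → 0 H
  atom 11: C, bond orders sum to 3 (valence 4) → 1 H
  atom 12: C, bond orders sum to 4 (valence 4) → 0 H
  atom 13: O, bond orders sum to 2 (valence 2) → 0 H
  atom 14: O, bond orders sum to 2 (valence 2) → 0 H
  atom 15: C, bond orders sum to 1 (valence 4) → 3 H
Total hydrogens: 14.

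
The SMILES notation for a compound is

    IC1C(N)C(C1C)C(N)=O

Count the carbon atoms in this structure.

Count every carbon token in the SMILES (each C, including those in ring-closure positions and inside branches).
Carbon count: 6.

6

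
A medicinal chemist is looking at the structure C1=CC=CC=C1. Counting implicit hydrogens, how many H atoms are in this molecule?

Walk through each heavy atom and fill implicit hydrogens from standard valence (C 4, N 3, O 2, S 2, halogen 1):
  atom 1: C, bond orders sum to 3 (valence 4) → 1 H
  atom 2: C, bond orders sum to 3 (valence 4) → 1 H
  atom 3: C, bond orders sum to 3 (valence 4) → 1 H
  atom 4: C, bond orders sum to 3 (valence 4) → 1 H
  atom 5: C, bond orders sum to 3 (valence 4) → 1 H
  atom 6: C, bond orders sum to 3 (valence 4) → 1 H
Total hydrogens: 6.

6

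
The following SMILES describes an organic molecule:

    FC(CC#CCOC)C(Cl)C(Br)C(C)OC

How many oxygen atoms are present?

Scan the SMILES for O atoms (remember two-letter symbols like Cl and Br are single atoms).
Oxygen count: 2.

2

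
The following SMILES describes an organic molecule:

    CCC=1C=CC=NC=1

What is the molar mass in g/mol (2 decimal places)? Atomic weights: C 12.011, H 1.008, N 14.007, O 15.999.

First, the molecular formula is C7H9N (counting implicit H from valence).
  C: 7 × 12.011 = 84.077
  H: 9 × 1.008 = 9.072
  N: 1 × 14.007 = 14.007
Sum: 7×12.011 + 9×1.008 + 1×14.007 = 107.156 → 107.16 g/mol.

107.16 g/mol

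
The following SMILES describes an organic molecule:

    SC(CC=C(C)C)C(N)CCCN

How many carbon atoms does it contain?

10

Count every carbon token in the SMILES (each C, including those in ring-closure positions and inside branches).
Carbon count: 10.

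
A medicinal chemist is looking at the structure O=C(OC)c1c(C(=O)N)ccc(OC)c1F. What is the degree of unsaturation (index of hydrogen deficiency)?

6

Molecular formula: C10H10FNO4.
DoU = (2C + 2 + N − H − X) / 2, where X is the halogen count and O/S are ignored.
    = (2·10 + 2 + 1 − 10 − 1) / 2 = 12 / 2 = 6.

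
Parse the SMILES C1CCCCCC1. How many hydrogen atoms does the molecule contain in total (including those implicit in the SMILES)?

Walk through each heavy atom and fill implicit hydrogens from standard valence (C 4, N 3, O 2, S 2, halogen 1):
  atom 1: C, bond orders sum to 2 (valence 4) → 2 H
  atom 2: C, bond orders sum to 2 (valence 4) → 2 H
  atom 3: C, bond orders sum to 2 (valence 4) → 2 H
  atom 4: C, bond orders sum to 2 (valence 4) → 2 H
  atom 5: C, bond orders sum to 2 (valence 4) → 2 H
  atom 6: C, bond orders sum to 2 (valence 4) → 2 H
  atom 7: C, bond orders sum to 2 (valence 4) → 2 H
Total hydrogens: 14.

14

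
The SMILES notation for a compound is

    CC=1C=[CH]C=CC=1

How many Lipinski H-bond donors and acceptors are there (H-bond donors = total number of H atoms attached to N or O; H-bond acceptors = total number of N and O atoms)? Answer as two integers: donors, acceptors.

0, 0

Donors: find every N or O and count the H atoms it carries.
  (no N or O atoms present)
Lipinski HBD = 0.
Acceptors: N atoms = 0, O atoms = 0 → HBA = 0.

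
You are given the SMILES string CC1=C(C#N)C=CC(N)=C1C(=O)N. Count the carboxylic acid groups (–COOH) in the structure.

Scan the SMILES for the carboxylic acid motif — none present.
Groups that are present: 1 amide, 1 nitrile, 1 primary amine.

0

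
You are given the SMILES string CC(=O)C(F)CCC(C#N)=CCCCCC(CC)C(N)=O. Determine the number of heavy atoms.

21

Every atom symbol written in the SMILES (organic subset) is one heavy atom; implicit H are not written.
Heavy atoms by element → C:16, F:1, N:2, O:2.
Total: 21.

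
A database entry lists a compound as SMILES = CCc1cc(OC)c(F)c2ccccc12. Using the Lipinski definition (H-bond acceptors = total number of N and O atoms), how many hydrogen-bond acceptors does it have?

N atoms: 0; O atoms: 1.
Lipinski HBA = 0 + 1 = 1.

1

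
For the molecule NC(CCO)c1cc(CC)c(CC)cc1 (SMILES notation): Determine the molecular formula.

C13H21NO

Walk through each heavy atom and fill implicit hydrogens from standard valence (C 4, N 3, O 2, S 2, halogen 1); for lowercase aromatic atoms, an aromatic c carries 1 H when it has two neighbours and 0 H with three, and aromatic n carries 0 H:
  atom 1: N, bond orders sum to 1 (valence 3) → 2 H
  atom 2: C, bond orders sum to 3 (valence 4) → 1 H
  atom 3: C, bond orders sum to 2 (valence 4) → 2 H
  atom 4: C, bond orders sum to 2 (valence 4) → 2 H
  atom 5: O, bond orders sum to 1 (valence 2) → 1 H
  atom 6: aromatic c, 3 neighbours → 0 H
  atom 7: aromatic c, 2 neighbours → 1 H
  atom 8: aromatic c, 3 neighbours → 0 H
  atom 9: C, bond orders sum to 2 (valence 4) → 2 H
  atom 10: C, bond orders sum to 1 (valence 4) → 3 H
  atom 11: aromatic c, 3 neighbours → 0 H
  atom 12: C, bond orders sum to 2 (valence 4) → 2 H
  atom 13: C, bond orders sum to 1 (valence 4) → 3 H
  atom 14: aromatic c, 2 neighbours → 1 H
  atom 15: aromatic c, 2 neighbours → 1 H
Totals → C:13, H:21, N:1, O:1.
In Hill order: C13H21NO.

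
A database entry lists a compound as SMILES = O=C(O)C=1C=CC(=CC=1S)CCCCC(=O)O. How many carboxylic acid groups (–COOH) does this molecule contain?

The carboxylic acid motif appears at heavy-atom positions 2, 15 in the SMILES.
Other groups present: 1 thiol.
Carboxylic acid count: 2.

2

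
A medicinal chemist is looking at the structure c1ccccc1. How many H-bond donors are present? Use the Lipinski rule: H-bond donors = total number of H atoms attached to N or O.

0

Donors: find every N or O and count the H atoms it carries.
  (no N or O atoms present)
Lipinski HBD = 0.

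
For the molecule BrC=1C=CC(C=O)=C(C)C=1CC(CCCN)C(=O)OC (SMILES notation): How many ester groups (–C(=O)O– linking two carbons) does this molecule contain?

1

The ester motif appears at heavy-atom position 17 in the SMILES.
Other groups present: 1 aldehyde, 1 primary amine.
Ester count: 1.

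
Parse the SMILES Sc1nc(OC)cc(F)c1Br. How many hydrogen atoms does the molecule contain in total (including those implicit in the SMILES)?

5

Walk through each heavy atom and fill implicit hydrogens from standard valence (C 4, N 3, O 2, S 2, halogen 1); for lowercase aromatic atoms, an aromatic c carries 1 H when it has two neighbours and 0 H with three, and aromatic n carries 0 H:
  atom 1: S, bond orders sum to 1 (valence 2) → 1 H
  atom 2: aromatic c, 3 neighbours → 0 H
  atom 3: aromatic n, 2 neighbours → 0 H
  atom 4: aromatic c, 3 neighbours → 0 H
  atom 5: O, bond orders sum to 2 (valence 2) → 0 H
  atom 6: C, bond orders sum to 1 (valence 4) → 3 H
  atom 7: aromatic c, 2 neighbours → 1 H
  atom 8: aromatic c, 3 neighbours → 0 H
  atom 9: F (halogen, monovalent) → 0 H
  atom 10: aromatic c, 3 neighbours → 0 H
  atom 11: Br (halogen, monovalent) → 0 H
Total hydrogens: 5.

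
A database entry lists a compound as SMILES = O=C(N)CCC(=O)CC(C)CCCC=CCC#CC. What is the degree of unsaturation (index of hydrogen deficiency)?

Molecular formula: C16H25NO2.
DoU = (2C + 2 + N − H − X) / 2, where X is the halogen count and O/S are ignored.
    = (2·16 + 2 + 1 − 25 − 0) / 2 = 10 / 2 = 5.

5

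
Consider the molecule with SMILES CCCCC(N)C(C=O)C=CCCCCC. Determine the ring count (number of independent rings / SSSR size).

In SMILES, each pair of matching ring-closure digits denotes one ring-closing bond; the number of such bonds equals the number of independent rings.
Ring-closure bonds here: 0.

0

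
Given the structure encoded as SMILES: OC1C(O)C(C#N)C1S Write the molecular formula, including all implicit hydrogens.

C5H7NO2S

Walk through each heavy atom and fill implicit hydrogens from standard valence (C 4, N 3, O 2, S 2, halogen 1):
  atom 1: O, bond orders sum to 1 (valence 2) → 1 H
  atom 2: C, bond orders sum to 3 (valence 4) → 1 H
  atom 3: C, bond orders sum to 3 (valence 4) → 1 H
  atom 4: O, bond orders sum to 1 (valence 2) → 1 H
  atom 5: C, bond orders sum to 3 (valence 4) → 1 H
  atom 6: C, bond orders sum to 4 (valence 4) → 0 H
  atom 7: N, bond orders sum to 3 (valence 3) → 0 H
  atom 8: C, bond orders sum to 3 (valence 4) → 1 H
  atom 9: S, bond orders sum to 1 (valence 2) → 1 H
Totals → C:5, H:7, N:1, O:2, S:1.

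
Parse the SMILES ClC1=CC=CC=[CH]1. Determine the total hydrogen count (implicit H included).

5

Walk through each heavy atom and fill implicit hydrogens from standard valence (C 4, N 3, O 2, S 2, halogen 1):
  atom 1: Cl (halogen, monovalent) → 0 H
  atom 2: C, bond orders sum to 4 (valence 4) → 0 H
  atom 3: C, bond orders sum to 3 (valence 4) → 1 H
  atom 4: C, bond orders sum to 3 (valence 4) → 1 H
  atom 5: C, bond orders sum to 3 (valence 4) → 1 H
  atom 6: C, bond orders sum to 3 (valence 4) → 1 H
  atom 7: C with explicit H count 1
Total hydrogens: 5.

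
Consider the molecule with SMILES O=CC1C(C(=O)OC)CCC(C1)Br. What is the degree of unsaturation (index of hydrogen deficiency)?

3

Degree of unsaturation = (number of rings) + (number of π bonds).
Ring closures in the SMILES: 1.
π bonds: 2 double bonds (each 1 DoU) → 2 DoU from unsaturation.
Total DoU = 1 + 2 = 3.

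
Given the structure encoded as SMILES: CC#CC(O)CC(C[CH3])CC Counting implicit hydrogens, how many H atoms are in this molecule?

Walk through each heavy atom and fill implicit hydrogens from standard valence (C 4, N 3, O 2, S 2, halogen 1):
  atom 1: C, bond orders sum to 1 (valence 4) → 3 H
  atom 2: C, bond orders sum to 4 (valence 4) → 0 H
  atom 3: C, bond orders sum to 4 (valence 4) → 0 H
  atom 4: C, bond orders sum to 3 (valence 4) → 1 H
  atom 5: O, bond orders sum to 1 (valence 2) → 1 H
  atom 6: C, bond orders sum to 2 (valence 4) → 2 H
  atom 7: C, bond orders sum to 3 (valence 4) → 1 H
  atom 8: C, bond orders sum to 2 (valence 4) → 2 H
  atom 9: C with explicit H count 3
  atom 10: C, bond orders sum to 2 (valence 4) → 2 H
  atom 11: C, bond orders sum to 1 (valence 4) → 3 H
Total hydrogens: 18.

18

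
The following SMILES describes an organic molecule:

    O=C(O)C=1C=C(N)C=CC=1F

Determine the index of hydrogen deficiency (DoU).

5

Degree of unsaturation = (number of rings) + (number of π bonds).
Ring closures in the SMILES: 1.
π bonds: 4 double bonds (each 1 DoU) → 4 DoU from unsaturation.
Total DoU = 1 + 4 = 5.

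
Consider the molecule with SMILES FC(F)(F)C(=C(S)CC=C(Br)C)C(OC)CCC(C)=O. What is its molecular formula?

Walk through each heavy atom and fill implicit hydrogens from standard valence (C 4, N 3, O 2, S 2, halogen 1):
  atom 1: F (halogen, monovalent) → 0 H
  atom 2: C, bond orders sum to 4 (valence 4) → 0 H
  atom 3: F (halogen, monovalent) → 0 H
  atom 4: F (halogen, monovalent) → 0 H
  atom 5: C, bond orders sum to 4 (valence 4) → 0 H
  atom 6: C, bond orders sum to 4 (valence 4) → 0 H
  atom 7: S, bond orders sum to 1 (valence 2) → 1 H
  atom 8: C, bond orders sum to 2 (valence 4) → 2 H
  atom 9: C, bond orders sum to 3 (valence 4) → 1 H
  atom 10: C, bond orders sum to 4 (valence 4) → 0 H
  atom 11: Br (halogen, monovalent) → 0 H
  atom 12: C, bond orders sum to 1 (valence 4) → 3 H
  atom 13: C, bond orders sum to 3 (valence 4) → 1 H
  atom 14: O, bond orders sum to 2 (valence 2) → 0 H
  atom 15: C, bond orders sum to 1 (valence 4) → 3 H
  atom 16: C, bond orders sum to 2 (valence 4) → 2 H
  atom 17: C, bond orders sum to 2 (valence 4) → 2 H
  atom 18: C, bond orders sum to 4 (valence 4) → 0 H
  atom 19: C, bond orders sum to 1 (valence 4) → 3 H
  atom 20: O, bond orders sum to 2 (valence 2) → 0 H
Totals → C:13, H:18, Br:1, F:3, O:2, S:1.

C13H18BrF3O2S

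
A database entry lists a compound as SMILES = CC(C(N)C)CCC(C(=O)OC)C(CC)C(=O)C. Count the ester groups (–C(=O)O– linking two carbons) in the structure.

The ester motif appears at heavy-atom position 9 in the SMILES.
Other groups present: 1 ketone, 1 primary amine.
Ester count: 1.

1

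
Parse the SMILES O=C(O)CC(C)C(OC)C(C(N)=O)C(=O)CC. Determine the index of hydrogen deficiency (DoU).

Degree of unsaturation = (number of rings) + (number of π bonds).
Ring closures in the SMILES: 0.
π bonds: 3 double bonds (each 1 DoU) → 3 DoU from unsaturation.
Total DoU = 0 + 3 = 3.

3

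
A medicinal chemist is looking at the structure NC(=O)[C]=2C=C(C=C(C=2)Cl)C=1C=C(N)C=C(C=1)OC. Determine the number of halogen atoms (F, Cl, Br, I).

1

Halogen atoms appear at heavy-atom position 10 (1×Cl).
Other groups present: 1 amide, 1 ether, 1 primary amine.
Halogen count: 1.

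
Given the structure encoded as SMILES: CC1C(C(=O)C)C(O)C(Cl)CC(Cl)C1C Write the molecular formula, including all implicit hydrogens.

C11H18Cl2O2

Walk through each heavy atom and fill implicit hydrogens from standard valence (C 4, N 3, O 2, S 2, halogen 1):
  atom 1: C, bond orders sum to 1 (valence 4) → 3 H
  atom 2: C, bond orders sum to 3 (valence 4) → 1 H
  atom 3: C, bond orders sum to 3 (valence 4) → 1 H
  atom 4: C, bond orders sum to 4 (valence 4) → 0 H
  atom 5: O, bond orders sum to 2 (valence 2) → 0 H
  atom 6: C, bond orders sum to 1 (valence 4) → 3 H
  atom 7: C, bond orders sum to 3 (valence 4) → 1 H
  atom 8: O, bond orders sum to 1 (valence 2) → 1 H
  atom 9: C, bond orders sum to 3 (valence 4) → 1 H
  atom 10: Cl (halogen, monovalent) → 0 H
  atom 11: C, bond orders sum to 2 (valence 4) → 2 H
  atom 12: C, bond orders sum to 3 (valence 4) → 1 H
  atom 13: Cl (halogen, monovalent) → 0 H
  atom 14: C, bond orders sum to 3 (valence 4) → 1 H
  atom 15: C, bond orders sum to 1 (valence 4) → 3 H
Totals → C:11, H:18, Cl:2, O:2.
In Hill order: C11H18Cl2O2.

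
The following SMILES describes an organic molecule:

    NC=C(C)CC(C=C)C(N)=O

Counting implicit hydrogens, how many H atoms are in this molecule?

Walk through each heavy atom and fill implicit hydrogens from standard valence (C 4, N 3, O 2, S 2, halogen 1):
  atom 1: N, bond orders sum to 1 (valence 3) → 2 H
  atom 2: C, bond orders sum to 3 (valence 4) → 1 H
  atom 3: C, bond orders sum to 4 (valence 4) → 0 H
  atom 4: C, bond orders sum to 1 (valence 4) → 3 H
  atom 5: C, bond orders sum to 2 (valence 4) → 2 H
  atom 6: C, bond orders sum to 3 (valence 4) → 1 H
  atom 7: C, bond orders sum to 3 (valence 4) → 1 H
  atom 8: C, bond orders sum to 2 (valence 4) → 2 H
  atom 9: C, bond orders sum to 4 (valence 4) → 0 H
  atom 10: N, bond orders sum to 1 (valence 3) → 2 H
  atom 11: O, bond orders sum to 2 (valence 2) → 0 H
Total hydrogens: 14.

14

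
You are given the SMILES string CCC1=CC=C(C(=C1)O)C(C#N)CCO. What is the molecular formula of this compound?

C12H15NO2

Walk through each heavy atom and fill implicit hydrogens from standard valence (C 4, N 3, O 2, S 2, halogen 1):
  atom 1: C, bond orders sum to 1 (valence 4) → 3 H
  atom 2: C, bond orders sum to 2 (valence 4) → 2 H
  atom 3: C, bond orders sum to 4 (valence 4) → 0 H
  atom 4: C, bond orders sum to 3 (valence 4) → 1 H
  atom 5: C, bond orders sum to 3 (valence 4) → 1 H
  atom 6: C, bond orders sum to 4 (valence 4) → 0 H
  atom 7: C, bond orders sum to 4 (valence 4) → 0 H
  atom 8: C, bond orders sum to 3 (valence 4) → 1 H
  atom 9: O, bond orders sum to 1 (valence 2) → 1 H
  atom 10: C, bond orders sum to 3 (valence 4) → 1 H
  atom 11: C, bond orders sum to 4 (valence 4) → 0 H
  atom 12: N, bond orders sum to 3 (valence 3) → 0 H
  atom 13: C, bond orders sum to 2 (valence 4) → 2 H
  atom 14: C, bond orders sum to 2 (valence 4) → 2 H
  atom 15: O, bond orders sum to 1 (valence 2) → 1 H
Totals → C:12, H:15, N:1, O:2.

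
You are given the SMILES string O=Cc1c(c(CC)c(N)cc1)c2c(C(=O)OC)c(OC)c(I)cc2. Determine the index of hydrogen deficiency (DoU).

Molecular formula: C18H18INO4.
DoU = (2C + 2 + N − H − X) / 2, where X is the halogen count and O/S are ignored.
    = (2·18 + 2 + 1 − 18 − 1) / 2 = 20 / 2 = 10.

10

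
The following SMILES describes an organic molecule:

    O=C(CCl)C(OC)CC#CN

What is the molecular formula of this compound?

C7H10ClNO2

Walk through each heavy atom and fill implicit hydrogens from standard valence (C 4, N 3, O 2, S 2, halogen 1):
  atom 1: O, bond orders sum to 2 (valence 2) → 0 H
  atom 2: C, bond orders sum to 4 (valence 4) → 0 H
  atom 3: C, bond orders sum to 2 (valence 4) → 2 H
  atom 4: Cl (halogen, monovalent) → 0 H
  atom 5: C, bond orders sum to 3 (valence 4) → 1 H
  atom 6: O, bond orders sum to 2 (valence 2) → 0 H
  atom 7: C, bond orders sum to 1 (valence 4) → 3 H
  atom 8: C, bond orders sum to 2 (valence 4) → 2 H
  atom 9: C, bond orders sum to 4 (valence 4) → 0 H
  atom 10: C, bond orders sum to 4 (valence 4) → 0 H
  atom 11: N, bond orders sum to 1 (valence 3) → 2 H
Totals → C:7, H:10, Cl:1, N:1, O:2.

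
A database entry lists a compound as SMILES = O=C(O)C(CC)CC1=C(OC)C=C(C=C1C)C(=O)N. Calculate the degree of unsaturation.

Molecular formula: C14H19NO4.
DoU = (2C + 2 + N − H − X) / 2, where X is the halogen count and O/S are ignored.
    = (2·14 + 2 + 1 − 19 − 0) / 2 = 12 / 2 = 6.

6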